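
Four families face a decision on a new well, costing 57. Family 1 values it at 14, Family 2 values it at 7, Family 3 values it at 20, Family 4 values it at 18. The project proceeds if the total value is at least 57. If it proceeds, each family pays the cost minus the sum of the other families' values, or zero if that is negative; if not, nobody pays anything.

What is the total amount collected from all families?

51

Total value 59 ≥ cost 57, so it is built.
Family 1: others sum to 45; max(0, 57 - 45) = 12.
Family 2: others sum to 52; max(0, 57 - 52) = 5.
Family 3: others sum to 39; max(0, 57 - 39) = 18.
Family 4: others sum to 41; max(0, 57 - 41) = 16.
Total collected = 12 + 5 + 18 + 16 = 51.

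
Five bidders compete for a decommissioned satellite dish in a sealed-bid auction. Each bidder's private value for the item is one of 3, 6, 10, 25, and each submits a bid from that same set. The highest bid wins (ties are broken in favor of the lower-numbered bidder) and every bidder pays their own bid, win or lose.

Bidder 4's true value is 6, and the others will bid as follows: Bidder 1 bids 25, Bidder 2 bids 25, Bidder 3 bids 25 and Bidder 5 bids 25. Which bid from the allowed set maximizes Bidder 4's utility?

3

Bid 3: loses but pays 3, utility -3.
Bid 6: loses but pays 6, utility -6.
Bid 10: loses but pays 10, utility -10.
Bid 25: loses but pays 25, utility -25.
The best choice is 3 with utility -3.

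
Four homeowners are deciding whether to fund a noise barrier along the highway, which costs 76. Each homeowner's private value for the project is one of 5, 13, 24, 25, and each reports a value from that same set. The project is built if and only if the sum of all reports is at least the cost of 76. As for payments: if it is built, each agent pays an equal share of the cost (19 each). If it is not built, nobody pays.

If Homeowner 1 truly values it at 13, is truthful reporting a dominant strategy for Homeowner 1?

Consider the case where Homeowner 2 reports 13, Homeowner 3 reports 25 and Homeowner 4 reports 25.
Truthful report 13: project built, pays 19, utility 13 - 19 = -6.
Report 5 instead: project not built, utility 0.
Since 0 > -6, reporting 5 is strictly better here, so truthful reporting is not dominant.

No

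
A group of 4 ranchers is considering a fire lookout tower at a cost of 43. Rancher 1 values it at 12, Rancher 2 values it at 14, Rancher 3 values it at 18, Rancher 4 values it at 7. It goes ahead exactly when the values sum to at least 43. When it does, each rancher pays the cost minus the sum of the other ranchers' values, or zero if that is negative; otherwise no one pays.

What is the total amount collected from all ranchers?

20

Total value 51 ≥ cost 43, so it is built.
Rancher 1: others sum to 39; max(0, 43 - 39) = 4.
Rancher 2: others sum to 37; max(0, 43 - 37) = 6.
Rancher 3: others sum to 33; max(0, 43 - 33) = 10.
Rancher 4: others sum to 44; max(0, 43 - 44) = 0.
Total collected = 4 + 6 + 10 + 0 = 20.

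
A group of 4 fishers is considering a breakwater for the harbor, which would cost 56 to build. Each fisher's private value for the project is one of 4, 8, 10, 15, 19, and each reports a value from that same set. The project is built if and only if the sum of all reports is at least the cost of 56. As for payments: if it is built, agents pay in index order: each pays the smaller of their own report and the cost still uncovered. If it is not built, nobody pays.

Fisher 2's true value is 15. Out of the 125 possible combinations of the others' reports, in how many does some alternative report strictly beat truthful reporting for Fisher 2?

13

Others report (8, 19, 19): truth gives 0; report 10 gives 5 > 0. Violating.
Others report (10, 19, 19): truth gives 0; report 8 gives 7 > 0. Violating.
Others report (15, 15, 19): truth gives 0; report 8 gives 7 > 0. Violating.
Others report (15, 19, 15): truth gives 0; report 8 gives 7 > 0. Violating.
Others report (4, 4, 4): truth gives 0; no alternative beats it.
Others report (4, 4, 8): truth gives 0; no alternative beats it.
(Checking all 125 profiles: 13 have a profitable deviation, 112 do not.)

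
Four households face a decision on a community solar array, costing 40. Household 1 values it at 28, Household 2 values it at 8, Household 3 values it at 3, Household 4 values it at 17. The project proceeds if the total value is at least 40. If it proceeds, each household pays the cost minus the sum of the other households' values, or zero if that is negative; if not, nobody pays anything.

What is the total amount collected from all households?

Total value 56 ≥ cost 40, so it is built.
Household 1: others sum to 28; max(0, 40 - 28) = 12.
Household 2: others sum to 48; max(0, 40 - 48) = 0.
Household 3: others sum to 53; max(0, 40 - 53) = 0.
Household 4: others sum to 39; max(0, 40 - 39) = 1.
Total collected = 12 + 0 + 0 + 1 = 13.

13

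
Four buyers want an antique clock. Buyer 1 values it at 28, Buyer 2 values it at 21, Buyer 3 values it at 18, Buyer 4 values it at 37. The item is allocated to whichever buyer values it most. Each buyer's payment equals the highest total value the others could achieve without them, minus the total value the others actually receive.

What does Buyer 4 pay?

Buyer 4 has the highest value and receives the item.
Without Buyer 4, the item would go to the next-highest value, 28, so the others could achieve 28.
With Buyer 4 present and winning, the others receive nothing, so their total is 0.
Payment = 28 - 0 = 28.

28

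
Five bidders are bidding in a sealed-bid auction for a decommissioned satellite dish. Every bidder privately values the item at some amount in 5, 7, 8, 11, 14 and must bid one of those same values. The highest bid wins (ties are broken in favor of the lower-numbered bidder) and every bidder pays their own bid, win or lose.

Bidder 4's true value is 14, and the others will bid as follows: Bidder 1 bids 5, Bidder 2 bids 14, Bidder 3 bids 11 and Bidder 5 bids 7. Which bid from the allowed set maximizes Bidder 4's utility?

Bid 5: loses but pays 5, utility -5.
Bid 7: loses but pays 7, utility -7.
Bid 8: loses but pays 8, utility -8.
Bid 11: loses but pays 11, utility -11.
Bid 14: loses but pays 14, utility -14.
The best choice is 5 with utility -5.

5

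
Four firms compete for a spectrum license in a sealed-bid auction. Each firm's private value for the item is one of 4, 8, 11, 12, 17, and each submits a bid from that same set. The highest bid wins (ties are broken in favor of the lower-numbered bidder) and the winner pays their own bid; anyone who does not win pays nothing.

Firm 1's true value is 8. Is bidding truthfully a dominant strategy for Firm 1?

No

Consider the case where Firm 2 bids 4, Firm 3 bids 4 and Firm 4 bids 4.
Truthful bid 8: wins, pays 8, utility 8 - 8 = 0.
Bid 4 instead: wins, pays 4, utility 8 - 4 = 4.
Since 4 > 0, bidding 4 is strictly better here, so truthful bidding is not dominant.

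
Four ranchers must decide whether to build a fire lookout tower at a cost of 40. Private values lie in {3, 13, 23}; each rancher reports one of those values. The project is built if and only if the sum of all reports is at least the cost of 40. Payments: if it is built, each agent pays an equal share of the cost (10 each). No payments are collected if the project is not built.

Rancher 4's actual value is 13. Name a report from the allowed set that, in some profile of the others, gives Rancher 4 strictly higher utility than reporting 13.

23

Suppose Rancher 1 reports 3, Rancher 2 reports 3 and Rancher 3 reports 13.
Report 13: project not built, utility 0.
Report 23: project built, pays 10, utility 13 - 10 = 3.
So reporting 23 beats truth here (3 > 0).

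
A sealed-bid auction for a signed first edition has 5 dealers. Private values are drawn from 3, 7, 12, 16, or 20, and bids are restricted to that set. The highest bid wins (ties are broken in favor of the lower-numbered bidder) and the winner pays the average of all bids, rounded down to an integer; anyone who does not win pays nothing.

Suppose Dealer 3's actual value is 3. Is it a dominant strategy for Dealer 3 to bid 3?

Check each profile of the others' bids and compare truth against every alternative bid.
Others bid (3, 3, 7, 7): truth gives 0, best alternative gives -2.
Others bid (3, 3, 3, 7): truth gives 0, best alternative gives -1.
Others bid (3, 3, 7, 3): truth gives 0, best alternative gives -1.
Others bid (3, 3, 3, 3): truth gives 0, best alternative gives 0.
Others bid (3, 3, 3, 12): truth gives 0, best alternative gives 0.
Others bid (3, 3, 3, 16): truth gives 0, best alternative gives 0.
(Remaining 619 profiles checked similarly; truth is weakly best in each.)
In every case the truthful bid is at least as good as any alternative, so it is a dominant strategy.

Yes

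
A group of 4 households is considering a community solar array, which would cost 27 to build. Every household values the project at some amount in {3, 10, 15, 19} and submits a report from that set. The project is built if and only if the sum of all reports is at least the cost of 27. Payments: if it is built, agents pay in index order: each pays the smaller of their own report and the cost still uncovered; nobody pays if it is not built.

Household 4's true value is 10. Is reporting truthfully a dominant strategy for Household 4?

Check each profile of the others' reports and compare truth against every alternative report.
Others report (3, 10, 15): truth gives 10, best alternative gives 10.
Others report (3, 10, 19): truth gives 10, best alternative gives 10.
Others report (3, 15, 10): truth gives 10, best alternative gives 10.
Others report (3, 15, 15): truth gives 10, best alternative gives 10.
Others report (3, 15, 19): truth gives 10, best alternative gives 10.
Others report (3, 19, 10): truth gives 10, best alternative gives 10.
(Remaining 58 profiles checked similarly; truth is weakly best in each.)
In every case the truthful report is at least as good as any alternative, so it is a dominant strategy.

Yes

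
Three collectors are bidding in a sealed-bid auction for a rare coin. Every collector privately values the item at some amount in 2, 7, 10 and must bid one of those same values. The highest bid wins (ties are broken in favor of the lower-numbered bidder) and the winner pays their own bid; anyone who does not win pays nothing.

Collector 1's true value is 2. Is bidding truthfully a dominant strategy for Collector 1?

Yes

Check each profile of the others' bids and compare truth against every alternative bid.
Others bid (2, 2): truth gives 0, best alternative gives -5.
Others bid (2, 7): truth gives 0, best alternative gives -5.
Others bid (7, 2): truth gives 0, best alternative gives -5.
Others bid (7, 7): truth gives 0, best alternative gives -5.
Others bid (2, 10): truth gives 0, best alternative gives 0.
Others bid (7, 10): truth gives 0, best alternative gives 0.
(Remaining 3 profiles checked similarly; truth is weakly best in each.)
In every case the truthful bid is at least as good as any alternative, so it is a dominant strategy.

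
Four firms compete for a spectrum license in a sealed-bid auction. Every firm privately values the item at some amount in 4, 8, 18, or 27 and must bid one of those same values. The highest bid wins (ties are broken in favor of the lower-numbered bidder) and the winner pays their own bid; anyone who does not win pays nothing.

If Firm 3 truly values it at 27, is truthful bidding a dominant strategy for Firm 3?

Consider the case where Firm 1 bids 4, Firm 2 bids 4 and Firm 4 bids 4.
Truthful bid 27: wins, pays 27, utility 27 - 27 = 0.
Bid 8 instead: wins, pays 8, utility 27 - 8 = 19.
Since 19 > 0, bidding 8 is strictly better here, so truthful bidding is not dominant.

No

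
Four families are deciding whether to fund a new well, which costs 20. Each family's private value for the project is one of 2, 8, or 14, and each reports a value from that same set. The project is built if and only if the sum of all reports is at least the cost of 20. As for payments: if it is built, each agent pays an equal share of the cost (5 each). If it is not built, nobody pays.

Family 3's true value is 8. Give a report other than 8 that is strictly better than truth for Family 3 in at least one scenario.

Suppose Family 1 reports 2, Family 2 reports 2 and Family 4 reports 2.
Report 8: project not built, utility 0.
Report 14: project built, pays 5, utility 8 - 5 = 3.
So reporting 14 beats truth here (3 > 0).

14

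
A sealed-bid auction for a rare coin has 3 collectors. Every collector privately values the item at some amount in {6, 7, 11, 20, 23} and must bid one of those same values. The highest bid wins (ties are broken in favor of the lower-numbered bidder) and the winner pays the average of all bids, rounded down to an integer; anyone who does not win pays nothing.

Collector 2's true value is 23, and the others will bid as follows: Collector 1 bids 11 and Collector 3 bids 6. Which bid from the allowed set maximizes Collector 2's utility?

20

Bid 6: loses, pays 0, utility 0.
Bid 7: loses, pays 0, utility 0.
Bid 11: loses, pays 0, utility 0.
Bid 20: wins, pays 12, utility 23 - 12 = 11.
Bid 23: wins, pays 13, utility 23 - 13 = 10.
The best choice is 20 with utility 11.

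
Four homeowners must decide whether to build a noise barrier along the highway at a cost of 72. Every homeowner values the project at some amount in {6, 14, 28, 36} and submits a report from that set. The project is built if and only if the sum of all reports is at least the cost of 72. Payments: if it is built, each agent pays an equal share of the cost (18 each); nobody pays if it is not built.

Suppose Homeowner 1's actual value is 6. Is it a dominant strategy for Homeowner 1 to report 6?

Yes

Check each profile of the others' reports and compare truth against every alternative report.
Others report (6, 28, 28): truth gives 0, best alternative gives -12.
Others report (14, 14, 36): truth gives 0, best alternative gives -12.
Others report (14, 36, 14): truth gives 0, best alternative gives -12.
Others report (28, 6, 28): truth gives 0, best alternative gives -12.
Others report (28, 28, 6): truth gives 0, best alternative gives -12.
Others report (36, 14, 14): truth gives 0, best alternative gives -12.
(Remaining 58 profiles checked similarly; truth is weakly best in each.)
In every case the truthful report is at least as good as any alternative, so it is a dominant strategy.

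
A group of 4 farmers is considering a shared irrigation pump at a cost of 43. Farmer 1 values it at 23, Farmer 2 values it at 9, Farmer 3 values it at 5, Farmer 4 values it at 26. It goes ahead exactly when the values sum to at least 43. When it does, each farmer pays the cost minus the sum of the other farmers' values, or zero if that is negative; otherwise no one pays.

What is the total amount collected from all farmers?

9

Total value 63 ≥ cost 43, so it is built.
Farmer 1: others sum to 40; max(0, 43 - 40) = 3.
Farmer 2: others sum to 54; max(0, 43 - 54) = 0.
Farmer 3: others sum to 58; max(0, 43 - 58) = 0.
Farmer 4: others sum to 37; max(0, 43 - 37) = 6.
Total collected = 3 + 0 + 0 + 6 = 9.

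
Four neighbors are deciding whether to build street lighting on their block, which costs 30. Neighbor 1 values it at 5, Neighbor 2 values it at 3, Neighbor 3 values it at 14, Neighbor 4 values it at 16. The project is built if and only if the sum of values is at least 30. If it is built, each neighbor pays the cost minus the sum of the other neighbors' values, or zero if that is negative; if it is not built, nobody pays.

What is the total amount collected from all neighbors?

Total value 38 ≥ cost 30, so it is built.
Neighbor 1: others sum to 33; max(0, 30 - 33) = 0.
Neighbor 2: others sum to 35; max(0, 30 - 35) = 0.
Neighbor 3: others sum to 24; max(0, 30 - 24) = 6.
Neighbor 4: others sum to 22; max(0, 30 - 22) = 8.
Total collected = 0 + 0 + 6 + 8 = 14.

14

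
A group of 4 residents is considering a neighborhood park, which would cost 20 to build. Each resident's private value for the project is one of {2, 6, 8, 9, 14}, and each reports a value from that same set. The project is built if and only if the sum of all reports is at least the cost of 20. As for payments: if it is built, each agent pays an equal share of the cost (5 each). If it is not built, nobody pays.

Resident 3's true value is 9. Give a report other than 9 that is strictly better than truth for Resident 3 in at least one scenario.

Suppose Resident 1 reports 2, Resident 2 reports 2 and Resident 4 reports 2.
Report 9: project not built, utility 0.
Report 14: project built, pays 5, utility 9 - 5 = 4.
So reporting 14 beats truth here (4 > 0).

14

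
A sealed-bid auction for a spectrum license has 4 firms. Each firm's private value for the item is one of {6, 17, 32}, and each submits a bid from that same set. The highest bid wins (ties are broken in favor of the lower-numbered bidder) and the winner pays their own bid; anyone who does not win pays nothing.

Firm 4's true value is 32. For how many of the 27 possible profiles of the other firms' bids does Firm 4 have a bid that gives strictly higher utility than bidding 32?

1

Others bid (6, 6, 6): truth gives 0; bid 17 gives 15 > 0. Violating.
Others bid (6, 6, 17): truth gives 0; no alternative beats it.
Others bid (6, 6, 32): truth gives 0; no alternative beats it.
(Checking all 27 profiles: 1 has a profitable deviation, 26 do not.)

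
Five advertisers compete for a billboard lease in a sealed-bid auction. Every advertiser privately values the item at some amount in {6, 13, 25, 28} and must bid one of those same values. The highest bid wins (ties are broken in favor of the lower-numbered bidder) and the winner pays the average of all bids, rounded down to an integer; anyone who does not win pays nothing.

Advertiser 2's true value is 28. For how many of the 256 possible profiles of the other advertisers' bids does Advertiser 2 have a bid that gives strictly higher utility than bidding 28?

Others bid (6, 6, 6, 6): truth gives 18; bid 13 gives 21 > 18. Violating.
Others bid (6, 6, 6, 13): truth gives 17; bid 13 gives 20 > 17. Violating.
Others bid (6, 6, 6, 25): truth gives 14; bid 25 gives 15 > 14. Violating.
Others bid (6, 6, 13, 6): truth gives 17; bid 13 gives 20 > 17. Violating.
Others bid (6, 6, 6, 28): truth gives 14; no alternative beats it.
Others bid (6, 6, 13, 25): truth gives 13; no alternative beats it.
(Checking all 256 profiles: 37 have a profitable deviation, 219 do not.)

37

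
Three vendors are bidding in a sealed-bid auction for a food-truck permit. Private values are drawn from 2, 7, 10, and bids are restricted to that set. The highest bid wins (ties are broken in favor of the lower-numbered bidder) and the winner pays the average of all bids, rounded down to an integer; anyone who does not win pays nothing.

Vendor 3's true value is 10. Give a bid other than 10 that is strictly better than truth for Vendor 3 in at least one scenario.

7

Suppose Vendor 1 bids 2 and Vendor 2 bids 2.
Bid 10: wins, pays 4, utility 10 - 4 = 6.
Bid 7: wins, pays 3, utility 10 - 3 = 7.
So bidding 7 beats truth here (7 > 6).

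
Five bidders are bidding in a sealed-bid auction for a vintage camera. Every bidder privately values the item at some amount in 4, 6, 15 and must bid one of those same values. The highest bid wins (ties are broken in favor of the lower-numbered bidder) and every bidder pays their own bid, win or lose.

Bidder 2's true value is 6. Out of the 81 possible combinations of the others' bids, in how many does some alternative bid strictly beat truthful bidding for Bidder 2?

73

Others bid (4, 4, 4, 15): truth gives -6; bid 4 gives -4 > -6. Violating.
Others bid (4, 4, 6, 15): truth gives -6; bid 4 gives -4 > -6. Violating.
Others bid (4, 4, 15, 4): truth gives -6; bid 4 gives -4 > -6. Violating.
Others bid (4, 4, 15, 6): truth gives -6; bid 4 gives -4 > -6. Violating.
Others bid (4, 4, 4, 4): truth gives 0; no alternative beats it.
Others bid (4, 4, 4, 6): truth gives 0; no alternative beats it.
(Checking all 81 profiles: 73 have a profitable deviation, 8 do not.)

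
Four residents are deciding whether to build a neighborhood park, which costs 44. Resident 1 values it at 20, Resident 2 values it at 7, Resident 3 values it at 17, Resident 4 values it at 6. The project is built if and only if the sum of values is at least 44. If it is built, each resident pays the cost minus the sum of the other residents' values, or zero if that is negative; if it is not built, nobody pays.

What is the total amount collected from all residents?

Total value 50 ≥ cost 44, so it is built.
Resident 1: others sum to 30; max(0, 44 - 30) = 14.
Resident 2: others sum to 43; max(0, 44 - 43) = 1.
Resident 3: others sum to 33; max(0, 44 - 33) = 11.
Resident 4: others sum to 44; max(0, 44 - 44) = 0.
Total collected = 14 + 1 + 11 + 0 = 26.

26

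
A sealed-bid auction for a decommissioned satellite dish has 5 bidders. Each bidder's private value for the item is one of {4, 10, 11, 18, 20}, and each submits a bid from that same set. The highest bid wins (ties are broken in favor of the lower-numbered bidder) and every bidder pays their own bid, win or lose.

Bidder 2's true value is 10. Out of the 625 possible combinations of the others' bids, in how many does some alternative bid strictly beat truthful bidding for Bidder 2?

Others bid (4, 4, 4, 11): truth gives -10; bid 11 gives -1 > -10. Violating.
Others bid (4, 4, 4, 18): truth gives -10; bid 4 gives -4 > -10. Violating.
Others bid (4, 4, 4, 20): truth gives -10; bid 4 gives -4 > -10. Violating.
Others bid (4, 4, 10, 11): truth gives -10; bid 11 gives -1 > -10. Violating.
Others bid (4, 4, 4, 4): truth gives 0; no alternative beats it.
Others bid (4, 4, 4, 10): truth gives 0; no alternative beats it.
(Checking all 625 profiles: 617 have a profitable deviation, 8 do not.)

617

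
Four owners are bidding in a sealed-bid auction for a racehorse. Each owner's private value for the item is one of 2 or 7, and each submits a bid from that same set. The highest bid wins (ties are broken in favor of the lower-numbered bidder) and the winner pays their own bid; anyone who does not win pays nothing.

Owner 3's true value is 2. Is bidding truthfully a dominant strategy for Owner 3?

Yes

Check each profile of the others' bids and compare truth against every alternative bid.
Others bid (2, 2, 2): truth gives 0, best alternative gives -5.
Others bid (2, 2, 7): truth gives 0, best alternative gives -5.
Others bid (2, 7, 2): truth gives 0, best alternative gives 0.
Others bid (2, 7, 7): truth gives 0, best alternative gives 0.
Others bid (7, 2, 2): truth gives 0, best alternative gives 0.
Others bid (7, 2, 7): truth gives 0, best alternative gives 0.
(Remaining 2 profiles checked similarly; truth is weakly best in each.)
In every case the truthful bid is at least as good as any alternative, so it is a dominant strategy.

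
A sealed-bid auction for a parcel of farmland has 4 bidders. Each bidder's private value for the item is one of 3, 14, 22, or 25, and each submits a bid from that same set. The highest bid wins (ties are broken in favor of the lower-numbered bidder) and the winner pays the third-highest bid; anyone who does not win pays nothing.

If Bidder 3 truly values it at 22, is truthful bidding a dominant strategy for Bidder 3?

Consider the case where Bidder 1 bids 3, Bidder 2 bids 3 and Bidder 4 bids 25.
Truthful bid 22: loses, pays 0, utility 0.
Bid 25 instead: wins, pays 3, utility 22 - 3 = 19.
Since 19 > 0, bidding 25 is strictly better here, so truthful bidding is not dominant.

No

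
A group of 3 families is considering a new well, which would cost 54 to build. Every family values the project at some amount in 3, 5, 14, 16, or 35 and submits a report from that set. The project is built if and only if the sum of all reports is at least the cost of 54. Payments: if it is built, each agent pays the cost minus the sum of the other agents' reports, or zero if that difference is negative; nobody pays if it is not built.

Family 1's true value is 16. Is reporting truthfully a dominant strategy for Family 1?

Yes

Check each profile of the others' reports and compare truth against every alternative report.
Others report (35, 35): truth gives 16, best alternative gives 16.
Others report (16, 35): truth gives 13, best alternative gives 13.
Others report (35, 16): truth gives 13, best alternative gives 13.
Others report (14, 35): truth gives 11, best alternative gives 11.
Others report (35, 14): truth gives 11, best alternative gives 11.
Others report (5, 35): truth gives 2, best alternative gives 2.
(Remaining 19 profiles checked similarly; truth is weakly best in each.)
In every case the truthful report is at least as good as any alternative, so it is a dominant strategy.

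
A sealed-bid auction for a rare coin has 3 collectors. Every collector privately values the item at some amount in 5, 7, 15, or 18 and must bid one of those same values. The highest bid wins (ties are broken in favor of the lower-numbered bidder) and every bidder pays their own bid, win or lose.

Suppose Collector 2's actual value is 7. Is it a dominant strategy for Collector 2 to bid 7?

No

Consider the case where Collector 1 bids 5 and Collector 3 bids 15.
Truthful bid 7: loses but pays 7, utility -7.
Bid 5 instead: loses but pays 5, utility -5.
Since -5 > -7, bidding 5 is strictly better here, so truthful bidding is not dominant.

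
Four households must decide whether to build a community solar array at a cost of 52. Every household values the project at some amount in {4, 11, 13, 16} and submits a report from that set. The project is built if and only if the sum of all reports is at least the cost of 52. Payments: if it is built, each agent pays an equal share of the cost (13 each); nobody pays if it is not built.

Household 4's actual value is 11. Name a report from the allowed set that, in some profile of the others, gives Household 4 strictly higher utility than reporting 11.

4

Suppose Household 1 reports 11, Household 2 reports 16 and Household 3 reports 16.
Report 11: project built, pays 13, utility 11 - 13 = -2.
Report 4: project not built, utility 0.
So reporting 4 beats truth here (0 > -2).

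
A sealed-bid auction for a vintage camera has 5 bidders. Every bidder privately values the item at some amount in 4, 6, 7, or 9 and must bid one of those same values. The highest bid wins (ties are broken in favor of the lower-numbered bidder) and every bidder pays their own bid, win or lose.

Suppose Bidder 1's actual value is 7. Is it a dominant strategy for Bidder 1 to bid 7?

Consider the case where Bidder 2 bids 4, Bidder 3 bids 4, Bidder 4 bids 4 and Bidder 5 bids 4.
Truthful bid 7: wins, pays 7, utility 7 - 7 = 0.
Bid 4 instead: wins, pays 4, utility 7 - 4 = 3.
Since 3 > 0, bidding 4 is strictly better here, so truthful bidding is not dominant.

No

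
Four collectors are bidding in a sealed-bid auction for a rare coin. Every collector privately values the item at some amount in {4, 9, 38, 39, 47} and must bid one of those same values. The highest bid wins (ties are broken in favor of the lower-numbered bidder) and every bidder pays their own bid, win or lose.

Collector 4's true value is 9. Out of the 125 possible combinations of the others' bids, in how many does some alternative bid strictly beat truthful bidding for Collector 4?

Others bid (4, 4, 9): truth gives -9; bid 4 gives -4 > -9. Violating.
Others bid (4, 4, 38): truth gives -9; bid 4 gives -4 > -9. Violating.
Others bid (4, 4, 39): truth gives -9; bid 4 gives -4 > -9. Violating.
Others bid (4, 4, 47): truth gives -9; bid 4 gives -4 > -9. Violating.
Others bid (4, 4, 4): truth gives 0; no alternative beats it.
(Checking all 125 profiles: 124 have a profitable deviation, 1 does not.)

124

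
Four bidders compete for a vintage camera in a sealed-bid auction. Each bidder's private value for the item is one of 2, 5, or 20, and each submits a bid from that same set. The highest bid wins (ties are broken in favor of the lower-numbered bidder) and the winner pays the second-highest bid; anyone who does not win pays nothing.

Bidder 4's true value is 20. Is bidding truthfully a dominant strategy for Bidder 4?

Check each profile of the others' bids and compare truth against every alternative bid.
Others bid (2, 2, 5): truth gives 15, best alternative gives 0.
Others bid (2, 5, 2): truth gives 15, best alternative gives 0.
Others bid (2, 5, 5): truth gives 15, best alternative gives 0.
Others bid (5, 2, 2): truth gives 15, best alternative gives 0.
Others bid (5, 2, 5): truth gives 15, best alternative gives 0.
Others bid (5, 5, 2): truth gives 15, best alternative gives 0.
(Remaining 21 profiles checked similarly; truth is weakly best in each.)
In every case the truthful bid is at least as good as any alternative, so it is a dominant strategy.

Yes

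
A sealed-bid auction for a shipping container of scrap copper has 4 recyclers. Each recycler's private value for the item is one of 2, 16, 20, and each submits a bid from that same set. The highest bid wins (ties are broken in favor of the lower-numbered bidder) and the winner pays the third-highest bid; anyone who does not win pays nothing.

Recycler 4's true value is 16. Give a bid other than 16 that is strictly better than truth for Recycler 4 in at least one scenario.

20

Suppose Recycler 1 bids 2, Recycler 2 bids 2 and Recycler 3 bids 16.
Bid 16: loses, pays 0, utility 0.
Bid 20: wins, pays 2, utility 16 - 2 = 14.
So bidding 20 beats truth here (14 > 0).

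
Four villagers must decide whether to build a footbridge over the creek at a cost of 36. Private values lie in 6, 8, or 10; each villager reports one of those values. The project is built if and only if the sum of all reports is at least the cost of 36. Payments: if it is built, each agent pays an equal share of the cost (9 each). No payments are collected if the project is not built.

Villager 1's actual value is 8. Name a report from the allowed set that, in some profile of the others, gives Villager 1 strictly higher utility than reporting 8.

6

Suppose Villager 2 reports 8, Villager 3 reports 10 and Villager 4 reports 10.
Report 8: project built, pays 9, utility 8 - 9 = -1.
Report 6: project not built, utility 0.
So reporting 6 beats truth here (0 > -1).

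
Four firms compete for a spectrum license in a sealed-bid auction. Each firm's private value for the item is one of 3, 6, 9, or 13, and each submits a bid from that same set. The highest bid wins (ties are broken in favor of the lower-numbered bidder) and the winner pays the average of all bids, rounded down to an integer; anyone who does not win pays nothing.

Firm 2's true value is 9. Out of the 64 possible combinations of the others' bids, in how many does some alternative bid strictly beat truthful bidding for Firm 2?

Others bid (3, 3, 3): truth gives 5; bid 6 gives 6 > 5. Violating.
Others bid (3, 3, 6): truth gives 4; bid 6 gives 5 > 4. Violating.
Others bid (3, 3, 13): truth gives 0; bid 13 gives 1 > 0. Violating.
Others bid (3, 6, 3): truth gives 4; bid 6 gives 5 > 4. Violating.
Others bid (3, 3, 9): truth gives 3; no alternative beats it.
Others bid (3, 6, 9): truth gives 3; no alternative beats it.
(Checking all 64 profiles: 16 have a profitable deviation, 48 do not.)

16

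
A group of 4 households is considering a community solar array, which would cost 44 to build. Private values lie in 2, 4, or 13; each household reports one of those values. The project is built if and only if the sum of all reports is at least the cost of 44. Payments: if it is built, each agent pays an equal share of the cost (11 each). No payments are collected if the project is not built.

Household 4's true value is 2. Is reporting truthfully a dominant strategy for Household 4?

Yes

Check each profile of the others' reports and compare truth against every alternative report.
Others report (2, 2, 2): truth gives 0, best alternative gives 0.
Others report (2, 2, 4): truth gives 0, best alternative gives 0.
Others report (2, 2, 13): truth gives 0, best alternative gives 0.
Others report (2, 4, 2): truth gives 0, best alternative gives 0.
Others report (2, 4, 4): truth gives 0, best alternative gives 0.
Others report (2, 4, 13): truth gives 0, best alternative gives 0.
(Remaining 21 profiles checked similarly; truth is weakly best in each.)
In every case the truthful report is at least as good as any alternative, so it is a dominant strategy.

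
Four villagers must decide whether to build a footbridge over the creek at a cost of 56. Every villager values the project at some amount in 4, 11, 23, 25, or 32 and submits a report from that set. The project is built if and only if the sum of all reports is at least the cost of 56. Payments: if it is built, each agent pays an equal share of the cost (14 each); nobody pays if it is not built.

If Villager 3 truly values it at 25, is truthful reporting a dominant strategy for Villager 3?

No

Consider the case where Villager 1 reports 4, Villager 2 reports 11 and Villager 4 reports 11.
Truthful report 25: project not built, utility 0.
Report 32 instead: project built, pays 14, utility 25 - 14 = 11.
Since 11 > 0, reporting 32 is strictly better here, so truthful reporting is not dominant.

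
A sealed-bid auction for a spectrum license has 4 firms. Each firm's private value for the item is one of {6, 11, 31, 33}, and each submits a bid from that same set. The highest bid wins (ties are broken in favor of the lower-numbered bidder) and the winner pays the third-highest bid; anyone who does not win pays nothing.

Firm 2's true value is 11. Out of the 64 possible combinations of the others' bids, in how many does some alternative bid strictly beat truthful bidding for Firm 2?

6

Others bid (6, 6, 31): truth gives 0; bid 31 gives 5 > 0. Violating.
Others bid (6, 6, 33): truth gives 0; bid 33 gives 5 > 0. Violating.
Others bid (6, 31, 6): truth gives 0; bid 31 gives 5 > 0. Violating.
Others bid (6, 33, 6): truth gives 0; bid 33 gives 5 > 0. Violating.
Others bid (6, 6, 6): truth gives 5; no alternative beats it.
Others bid (6, 6, 11): truth gives 5; no alternative beats it.
(Checking all 64 profiles: 6 have a profitable deviation, 58 do not.)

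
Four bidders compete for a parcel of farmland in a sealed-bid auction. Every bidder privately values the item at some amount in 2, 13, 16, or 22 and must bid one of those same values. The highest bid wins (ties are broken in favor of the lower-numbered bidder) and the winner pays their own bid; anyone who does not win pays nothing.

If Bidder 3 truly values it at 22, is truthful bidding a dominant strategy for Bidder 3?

No

Consider the case where Bidder 1 bids 2, Bidder 2 bids 2 and Bidder 4 bids 2.
Truthful bid 22: wins, pays 22, utility 22 - 22 = 0.
Bid 13 instead: wins, pays 13, utility 22 - 13 = 9.
Since 9 > 0, bidding 13 is strictly better here, so truthful bidding is not dominant.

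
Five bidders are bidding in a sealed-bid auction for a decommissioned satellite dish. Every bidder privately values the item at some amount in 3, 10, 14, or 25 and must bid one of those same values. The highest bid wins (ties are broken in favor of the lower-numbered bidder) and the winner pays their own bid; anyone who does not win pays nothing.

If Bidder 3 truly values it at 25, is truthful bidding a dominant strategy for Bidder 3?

No

Consider the case where Bidder 1 bids 3, Bidder 2 bids 3, Bidder 4 bids 3 and Bidder 5 bids 3.
Truthful bid 25: wins, pays 25, utility 25 - 25 = 0.
Bid 10 instead: wins, pays 10, utility 25 - 10 = 15.
Since 15 > 0, bidding 10 is strictly better here, so truthful bidding is not dominant.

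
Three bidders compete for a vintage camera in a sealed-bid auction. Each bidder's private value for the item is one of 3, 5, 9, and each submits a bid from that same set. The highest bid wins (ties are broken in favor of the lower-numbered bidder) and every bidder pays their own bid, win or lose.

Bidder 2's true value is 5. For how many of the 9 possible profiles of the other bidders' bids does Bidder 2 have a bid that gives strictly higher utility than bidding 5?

7

Others bid (3, 9): truth gives -5; bid 3 gives -3 > -5. Violating.
Others bid (5, 3): truth gives -5; bid 3 gives -3 > -5. Violating.
Others bid (5, 5): truth gives -5; bid 3 gives -3 > -5. Violating.
Others bid (5, 9): truth gives -5; bid 3 gives -3 > -5. Violating.
Others bid (3, 3): truth gives 0; no alternative beats it.
Others bid (3, 5): truth gives 0; no alternative beats it.
(Checking all 9 profiles: 7 have a profitable deviation, 2 do not.)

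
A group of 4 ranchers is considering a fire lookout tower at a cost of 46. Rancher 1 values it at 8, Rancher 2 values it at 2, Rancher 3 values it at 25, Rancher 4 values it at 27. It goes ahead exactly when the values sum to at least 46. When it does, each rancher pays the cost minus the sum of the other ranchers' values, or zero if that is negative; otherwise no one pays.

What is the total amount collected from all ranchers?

20

Total value 62 ≥ cost 46, so it is built.
Rancher 1: others sum to 54; max(0, 46 - 54) = 0.
Rancher 2: others sum to 60; max(0, 46 - 60) = 0.
Rancher 3: others sum to 37; max(0, 46 - 37) = 9.
Rancher 4: others sum to 35; max(0, 46 - 35) = 11.
Total collected = 0 + 0 + 9 + 11 = 20.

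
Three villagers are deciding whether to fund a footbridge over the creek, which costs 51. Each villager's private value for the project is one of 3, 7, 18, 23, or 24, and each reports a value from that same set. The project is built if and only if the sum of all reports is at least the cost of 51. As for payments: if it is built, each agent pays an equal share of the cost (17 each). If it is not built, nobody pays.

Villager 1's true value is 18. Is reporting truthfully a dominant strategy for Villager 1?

Consider the case where Villager 2 reports 3 and Villager 3 reports 24.
Truthful report 18: project not built, utility 0.
Report 24 instead: project built, pays 17, utility 18 - 17 = 1.
Since 1 > 0, reporting 24 is strictly better here, so truthful reporting is not dominant.

No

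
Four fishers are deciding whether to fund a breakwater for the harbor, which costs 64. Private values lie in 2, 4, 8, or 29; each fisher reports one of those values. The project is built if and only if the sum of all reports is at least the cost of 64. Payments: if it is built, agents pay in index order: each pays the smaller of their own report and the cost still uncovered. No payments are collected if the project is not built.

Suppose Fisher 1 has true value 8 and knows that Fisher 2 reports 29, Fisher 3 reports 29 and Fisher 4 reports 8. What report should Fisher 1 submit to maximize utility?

2

Report 2: project built, pays 2, utility 8 - 2 = 6.
Report 4: project built, pays 4, utility 8 - 4 = 4.
Report 8: project built, pays 8, utility 8 - 8 = 0.
Report 29: project built, pays 29, utility 8 - 29 = -21.
The best choice is 2 with utility 6.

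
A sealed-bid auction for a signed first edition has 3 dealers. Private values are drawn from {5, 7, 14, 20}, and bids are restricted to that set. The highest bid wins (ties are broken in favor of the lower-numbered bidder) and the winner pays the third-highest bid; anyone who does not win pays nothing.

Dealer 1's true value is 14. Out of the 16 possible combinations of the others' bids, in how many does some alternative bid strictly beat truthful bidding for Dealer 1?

Others bid (5, 20): truth gives 0; bid 20 gives 9 > 0. Violating.
Others bid (7, 20): truth gives 0; bid 20 gives 7 > 0. Violating.
Others bid (20, 5): truth gives 0; bid 20 gives 9 > 0. Violating.
Others bid (20, 7): truth gives 0; bid 20 gives 7 > 0. Violating.
Others bid (5, 5): truth gives 9; no alternative beats it.
Others bid (5, 7): truth gives 9; no alternative beats it.
(Checking all 16 profiles: 4 have a profitable deviation, 12 do not.)

4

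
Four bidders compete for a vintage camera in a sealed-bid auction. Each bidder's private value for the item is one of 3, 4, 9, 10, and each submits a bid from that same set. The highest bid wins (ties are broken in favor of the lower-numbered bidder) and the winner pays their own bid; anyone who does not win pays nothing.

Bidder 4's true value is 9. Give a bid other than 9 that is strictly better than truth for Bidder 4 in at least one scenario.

Suppose Bidder 1 bids 3, Bidder 2 bids 3 and Bidder 3 bids 3.
Bid 9: wins, pays 9, utility 9 - 9 = 0.
Bid 4: wins, pays 4, utility 9 - 4 = 5.
So bidding 4 beats truth here (5 > 0).

4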